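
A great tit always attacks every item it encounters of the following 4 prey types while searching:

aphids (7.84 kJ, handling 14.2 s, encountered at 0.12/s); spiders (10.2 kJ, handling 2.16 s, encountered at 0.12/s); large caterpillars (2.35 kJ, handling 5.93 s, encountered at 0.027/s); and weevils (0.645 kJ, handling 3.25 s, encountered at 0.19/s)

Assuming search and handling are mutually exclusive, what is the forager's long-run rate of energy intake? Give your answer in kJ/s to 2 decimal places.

R = (0.12×7.84 + 0.12×10.2 + 0.027×2.35 + 0.19×0.645) / (1 + 0.12×14.2 + 0.12×2.16 + 0.027×5.93 + 0.19×3.25) = 2.351/3.741 = 0.6284 kJ/s.

0.63 kJ/s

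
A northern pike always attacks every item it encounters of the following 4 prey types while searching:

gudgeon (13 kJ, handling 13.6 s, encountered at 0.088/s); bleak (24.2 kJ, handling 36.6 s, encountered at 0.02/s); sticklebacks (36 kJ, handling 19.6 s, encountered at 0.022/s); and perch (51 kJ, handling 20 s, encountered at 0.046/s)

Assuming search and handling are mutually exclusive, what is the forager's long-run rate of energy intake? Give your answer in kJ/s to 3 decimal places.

1.114 kJ/s

R = Σλ_iE_i / (1 + Σλ_ih_i)
Numerator: 0.088×13 + 0.02×24.2 + 0.022×36 + 0.046×51 = 4.766
Denominator: 1 + 0.088×13.6 + 0.02×36.6 + 0.022×19.6 + 0.046×20 = 4.28
R = 4.766/4.28 = 1.114 kJ/s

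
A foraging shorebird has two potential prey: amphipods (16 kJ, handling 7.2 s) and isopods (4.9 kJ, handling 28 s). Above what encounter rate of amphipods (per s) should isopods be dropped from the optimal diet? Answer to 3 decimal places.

0.012 per s

Drop isopods once their profitability E₂/h₂ falls below the rate achievable on amphipods alone: E₂/h₂ = λE₁/(1 + λh₁).
Solve for λ: λE₁h₂ = E₂(1 + λh₁) → λ(E₁h₂ − E₂h₁) = E₂ → λ = E₂/(E₁h₂ − E₂h₁).
λ = 4.9/(16×28 − 4.9×7.2) = 4.9/412.7 = 0.01187 per s.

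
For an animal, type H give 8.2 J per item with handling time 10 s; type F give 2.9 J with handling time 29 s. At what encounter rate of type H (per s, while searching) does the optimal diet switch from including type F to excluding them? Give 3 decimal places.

The zero-one rule: include type F iff E₂/h₂ > λE₁/(1+λh₁). Equality gives the switch point.
λE₁h₂ = E₂ + λE₂h₁ ⇒ λ = E₂/(E₁h₂ − E₂h₁) = 2.9/(237.8 − 29) = 0.01389 per s.

0.014 per s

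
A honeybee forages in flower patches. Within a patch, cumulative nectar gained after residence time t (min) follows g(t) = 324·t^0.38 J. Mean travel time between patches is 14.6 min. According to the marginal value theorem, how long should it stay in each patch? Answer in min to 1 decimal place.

Optimal t* satisfies g'(t*) = g(t*)/(T + t*).
g'(t) = 0.38·324·t^-0.62. Setting 0.38·324·t^-0.62 = 324·t^0.38/(14.6+t) gives 0.38(14.6+t) = t, so 0.62·t = 0.38×14.6.
t* = 0.38×14.6/0.62 = 8.948 min.

8.9 min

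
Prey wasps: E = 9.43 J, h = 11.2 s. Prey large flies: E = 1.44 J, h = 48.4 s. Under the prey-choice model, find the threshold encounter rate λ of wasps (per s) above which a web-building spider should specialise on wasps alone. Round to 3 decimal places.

The zero-one rule: include large flies iff E₂/h₂ > λE₁/(1+λh₁). Equality gives the switch point.
λE₁h₂ = E₂ + λE₂h₁ ⇒ λ = E₂/(E₁h₂ − E₂h₁) = 1.44/(456.4 − 16.13) = 0.003271 per s.

0.003 per s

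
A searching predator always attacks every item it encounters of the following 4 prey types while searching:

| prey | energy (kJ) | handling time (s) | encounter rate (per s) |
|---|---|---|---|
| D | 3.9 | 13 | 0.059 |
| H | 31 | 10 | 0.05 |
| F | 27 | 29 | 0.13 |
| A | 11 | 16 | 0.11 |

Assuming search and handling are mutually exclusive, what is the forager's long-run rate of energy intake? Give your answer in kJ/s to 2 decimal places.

0.83 kJ/s

R = (0.059×3.9 + 0.05×31 + 0.13×27 + 0.11×11) / (1 + 0.059×13 + 0.05×10 + 0.13×29 + 0.11×16) = 6.5/7.797 = 0.8337 kJ/s.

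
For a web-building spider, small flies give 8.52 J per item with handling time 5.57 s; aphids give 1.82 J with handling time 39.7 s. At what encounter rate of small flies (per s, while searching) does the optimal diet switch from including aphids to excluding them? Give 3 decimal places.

At the threshold, the rate on small flies alone equals the profitability of aphids: λ·8.52/(1 + λ·5.57) = 1.82/39.7 = 0.04584.
Rearranging, λ(8.52 − 0.04584×5.57) = 0.04584, so λ = 0.04584/8.265 = 0.005547 per s.

0.006 per s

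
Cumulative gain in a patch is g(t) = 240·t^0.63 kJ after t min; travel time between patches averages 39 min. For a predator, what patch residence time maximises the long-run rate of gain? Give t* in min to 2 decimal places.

By the marginal value theorem, leave when the instantaneous gain rate g'(t) equals the habitat-wide average g(t)/(T + t).
g'(t) = 0.63·240·t^-0.37. Setting 0.63·240·t^-0.37 = 240·t^0.63/(39+t) gives 0.63(39+t) = t, so 0.37·t = 0.63×39.
t* = 0.63×39/0.37 = 66.41 min.

66.41 min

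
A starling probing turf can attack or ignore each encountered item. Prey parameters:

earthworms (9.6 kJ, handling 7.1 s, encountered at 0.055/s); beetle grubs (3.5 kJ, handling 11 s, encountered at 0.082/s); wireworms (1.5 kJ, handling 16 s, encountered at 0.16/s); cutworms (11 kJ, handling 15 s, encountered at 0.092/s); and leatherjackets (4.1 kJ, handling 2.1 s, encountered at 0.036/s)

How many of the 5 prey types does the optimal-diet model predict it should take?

E/h in descending order: leatherjackets 1.95, earthworms 1.35, cutworms 0.733, beetle grubs 0.318, wireworms 0.0938 kJ/s. The optimal diet is the largest prefix of this list for which every included type satisfies E_i/h_i > R on the types above it.
Rate on top 1: 0.1372. earthworms: 1.35 > 0.1372 → include.
Rate on top 2: 0.4608. cutworms: 0.733 > 0.4608 → include.
Rate on top 3: 0.593. beetle grubs: 0.318 < 0.593 → exclude; stop.
Optimal diet: leatherjackets, earthworms, cutworms — 3 of 5 types.

3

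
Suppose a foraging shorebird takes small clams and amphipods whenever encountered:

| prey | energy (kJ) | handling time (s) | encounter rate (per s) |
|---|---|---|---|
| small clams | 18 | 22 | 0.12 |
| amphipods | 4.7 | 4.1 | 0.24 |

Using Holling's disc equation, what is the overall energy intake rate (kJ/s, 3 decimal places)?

0.711 kJ/s

R = (0.12×18 + 0.24×4.7) / (1 + 0.12×22 + 0.24×4.1) = 3.288/4.624 = 0.7111 kJ/s.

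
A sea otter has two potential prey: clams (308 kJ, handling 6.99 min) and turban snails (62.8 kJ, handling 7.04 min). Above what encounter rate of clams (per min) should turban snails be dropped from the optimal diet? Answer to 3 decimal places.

0.036 per min

The zero-one rule: include turban snails iff E₂/h₂ > λE₁/(1+λh₁). Equality gives the switch point.
λE₁h₂ = E₂ + λE₂h₁ ⇒ λ = E₂/(E₁h₂ − E₂h₁) = 62.8/(2168 − 439) = 0.03631 per min.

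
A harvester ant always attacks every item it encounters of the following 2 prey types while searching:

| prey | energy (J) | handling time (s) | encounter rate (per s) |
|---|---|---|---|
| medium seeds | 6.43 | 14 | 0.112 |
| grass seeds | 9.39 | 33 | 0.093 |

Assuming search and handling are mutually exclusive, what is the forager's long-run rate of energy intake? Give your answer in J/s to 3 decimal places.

0.283 J/s

R = (0.112×6.43 + 0.093×9.39) / (1 + 0.112×14 + 0.093×33) = 1.593/5.637 = 0.2827 J/s.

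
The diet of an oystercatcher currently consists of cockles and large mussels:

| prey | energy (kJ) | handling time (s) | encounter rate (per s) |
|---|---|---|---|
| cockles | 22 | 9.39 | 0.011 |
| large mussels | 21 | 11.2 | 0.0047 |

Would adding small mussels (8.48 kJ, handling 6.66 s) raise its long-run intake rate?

Yes

Current rate: (0.011×22 + 0.0047×21)/(1 + 0.011×9.39 + 0.0047×11.2) = 0.2947 kJ/s.
Profitability of small mussels: 8.48/6.66 = 1.273 kJ/s.
1.273 > 0.2947, so adding small mussels raises the average — include it.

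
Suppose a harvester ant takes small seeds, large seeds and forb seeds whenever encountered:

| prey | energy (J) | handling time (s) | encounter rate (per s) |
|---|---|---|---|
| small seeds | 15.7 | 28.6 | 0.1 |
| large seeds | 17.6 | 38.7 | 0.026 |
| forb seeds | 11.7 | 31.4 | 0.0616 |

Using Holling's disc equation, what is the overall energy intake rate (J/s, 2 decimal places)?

R = Σλ_iE_i / (1 + Σλ_ih_i)
Numerator: 0.1×15.7 + 0.026×17.6 + 0.0616×11.7 = 2.748
Denominator: 1 + 0.1×28.6 + 0.026×38.7 + 0.0616×31.4 = 6.8
R = 2.748/6.8 = 0.4041 J/s

0.40 J/s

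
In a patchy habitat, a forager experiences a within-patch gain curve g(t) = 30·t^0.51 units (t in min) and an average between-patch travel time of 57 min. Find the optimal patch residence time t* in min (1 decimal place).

59.3 min

Optimal t* satisfies g'(t*) = g(t*)/(T + t*).
g'(t) = 0.51·30·t^-0.49. Setting 0.51·30·t^-0.49 = 30·t^0.51/(57+t) gives 0.51(57+t) = t, so 0.49·t = 0.51×57.
t* = 0.51×57/0.49 = 59.33 min.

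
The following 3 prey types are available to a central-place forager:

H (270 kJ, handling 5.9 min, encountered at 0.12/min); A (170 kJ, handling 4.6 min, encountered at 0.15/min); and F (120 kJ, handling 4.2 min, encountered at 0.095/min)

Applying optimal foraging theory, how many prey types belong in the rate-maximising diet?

3

E/h in descending order: H 45.8, A 37, F 28.6 kJ/min. The optimal diet is the largest prefix of this list for which every included type satisfies E_i/h_i > R on the types above it.
Rate on top 1: 18.97. A: 37 > 18.97 → include.
Rate on top 2: 24.15. F: 28.6 > 24.15 → include.
Optimal diet: H, A, F — 3 of 3 types.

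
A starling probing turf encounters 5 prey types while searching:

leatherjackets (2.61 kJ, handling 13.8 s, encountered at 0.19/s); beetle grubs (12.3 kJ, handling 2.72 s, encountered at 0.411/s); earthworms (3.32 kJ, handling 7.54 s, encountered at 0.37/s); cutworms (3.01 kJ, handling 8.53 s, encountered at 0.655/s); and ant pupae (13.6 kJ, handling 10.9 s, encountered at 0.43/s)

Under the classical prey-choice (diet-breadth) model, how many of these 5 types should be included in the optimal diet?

E/h in descending order: beetle grubs 4.52, ant pupae 1.25, earthworms 0.44, cutworms 0.353, leatherjackets 0.189 kJ/s. The optimal diet is the largest prefix of this list for which every included type satisfies E_i/h_i > R on the types above it.
Rate on top 1: 2.387. ant pupae: 1.25 < 2.387 → exclude; stop.
Optimal diet: beetle grubs — 1 of 5 types.

1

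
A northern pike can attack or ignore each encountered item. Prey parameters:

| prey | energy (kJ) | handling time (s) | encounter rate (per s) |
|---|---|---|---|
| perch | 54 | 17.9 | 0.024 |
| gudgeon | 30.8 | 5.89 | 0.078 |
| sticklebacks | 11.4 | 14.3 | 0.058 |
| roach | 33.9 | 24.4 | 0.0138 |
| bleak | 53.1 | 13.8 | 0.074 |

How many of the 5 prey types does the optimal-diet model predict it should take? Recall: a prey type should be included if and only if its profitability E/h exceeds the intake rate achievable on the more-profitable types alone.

Profitabilities (E/h, kJ/s): gudgeon 5.23, bleak 3.85, perch 3.02, roach 1.39, sticklebacks 0.797. Add prey in this order while the next type's profitability exceeds the intake rate on those already taken.
Rate on top 1: 1.646. bleak: 3.85 > 1.646 → include.
Rate on top 2: 2.553. perch: 3.02 > 2.553 → include.
Rate on top 3: 2.621. roach: 1.39 < 2.621 → exclude; stop.
Optimal diet: gudgeon, bleak, perch — 3 of 5 types.

3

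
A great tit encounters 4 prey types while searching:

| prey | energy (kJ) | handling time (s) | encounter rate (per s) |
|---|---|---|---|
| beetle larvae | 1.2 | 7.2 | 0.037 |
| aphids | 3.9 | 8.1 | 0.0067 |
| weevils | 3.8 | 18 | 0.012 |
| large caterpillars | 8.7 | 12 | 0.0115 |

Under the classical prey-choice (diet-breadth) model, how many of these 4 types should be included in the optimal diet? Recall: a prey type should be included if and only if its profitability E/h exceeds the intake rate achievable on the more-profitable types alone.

4

Profitabilities (E/h, kJ/s): large caterpillars 0.725, aphids 0.481, weevils 0.211, beetle larvae 0.167. Add prey in this order while the next type's profitability exceeds the intake rate on those already taken.
Rate on top 1: 0.08792. aphids: 0.481 > 0.08792 → include.
Rate on top 2: 0.1058. weevils: 0.211 > 0.1058 → include.
Rate on top 3: 0.122. beetle larvae: 0.167 > 0.122 → include.
Optimal diet: large caterpillars, aphids, weevils, beetle larvae — 4 of 4 types.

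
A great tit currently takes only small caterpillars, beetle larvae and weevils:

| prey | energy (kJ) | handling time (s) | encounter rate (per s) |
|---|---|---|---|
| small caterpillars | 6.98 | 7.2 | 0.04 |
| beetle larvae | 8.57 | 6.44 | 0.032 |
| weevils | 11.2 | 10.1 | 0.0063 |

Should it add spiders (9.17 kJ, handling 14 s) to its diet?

Intake rate on the current diet: R = (0.04×6.98 + 0.032×8.57 + 0.0063×11.2) / (1 + 0.04×7.2 + 0.032×6.44 + 0.0063×10.1) = 0.624/1.558 = 0.4006 kJ/s.
spiders: E/h = 9.17/14 = 0.655 kJ/s.
Since 0.655 > R, including spiders increases the long-run rate.

Yes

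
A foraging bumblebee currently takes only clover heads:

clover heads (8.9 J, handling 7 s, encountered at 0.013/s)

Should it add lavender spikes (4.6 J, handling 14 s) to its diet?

Yes

Intake rate on the current diet: R = (0.013×8.9) / (1 + 0.013×7) = 0.1157/1.091 = 0.106 J/s.
Profitability of lavender spikes: 4.6/14 = 0.3286 J/s.
0.3286 > 0.106, so adding lavender spikes raises the average — include it.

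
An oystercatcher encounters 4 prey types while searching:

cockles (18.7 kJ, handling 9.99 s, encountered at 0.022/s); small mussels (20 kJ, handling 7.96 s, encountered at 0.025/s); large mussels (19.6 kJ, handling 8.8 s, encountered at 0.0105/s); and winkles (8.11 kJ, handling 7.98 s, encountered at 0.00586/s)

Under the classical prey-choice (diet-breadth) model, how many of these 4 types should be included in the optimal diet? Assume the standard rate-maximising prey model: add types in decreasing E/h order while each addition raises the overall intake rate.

Rank by E/h (kJ/s): small mussels 2.51, large mussels 2.23, cockles 1.87, winkles 1.02. Include each in turn until the next type's E/h falls below the running intake rate.
Rate on top 1: 0.417. large mussels: 2.23 > 0.417 → include.
Rate on top 2: 0.5465. cockles: 1.87 > 0.5465 → include.
Rate on top 3: 0.7393. winkles: 1.02 > 0.7393 → include.
Optimal diet: small mussels, large mussels, cockles, winkles — 4 of 4 types.

4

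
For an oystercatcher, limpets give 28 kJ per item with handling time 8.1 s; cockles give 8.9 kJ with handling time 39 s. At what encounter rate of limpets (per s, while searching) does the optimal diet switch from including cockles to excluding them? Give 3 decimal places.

Drop cockles once their profitability E₂/h₂ falls below the rate achievable on limpets alone: E₂/h₂ = λE₁/(1 + λh₁).
Solve for λ: λE₁h₂ = E₂(1 + λh₁) → λ(E₁h₂ − E₂h₁) = E₂ → λ = E₂/(E₁h₂ − E₂h₁).
λ = 8.9/(28×39 − 8.9×8.1) = 8.9/1020 = 0.008726 per s.

0.009 per s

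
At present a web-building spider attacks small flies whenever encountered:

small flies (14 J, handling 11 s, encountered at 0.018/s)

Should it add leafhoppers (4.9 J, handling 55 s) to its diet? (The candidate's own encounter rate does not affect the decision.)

Intake rate on the current diet: R = (0.018×14) / (1 + 0.018×11) = 0.252/1.198 = 0.2104 J/s.
leafhoppers: E/h = 4.9/55 = 0.08909 J/s.
0.08909 < 0.2104, so adding leafhoppers would lower the average — exclude it.

No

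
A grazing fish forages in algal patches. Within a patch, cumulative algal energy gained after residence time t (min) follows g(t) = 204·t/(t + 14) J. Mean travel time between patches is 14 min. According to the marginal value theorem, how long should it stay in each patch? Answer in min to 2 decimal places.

14.00 min

Maximise g(t)/(T+t): set derivative to zero → g'(t)(T+t) = g(t).
g'(t) = 204·14/(t + 14)². Setting 204·14/(t+14)² = 204t/[(t+14)(14+t)] gives 14(14+t) = t(t+14), so t² = 14×14 = 196.
t* = √196 = 14 min.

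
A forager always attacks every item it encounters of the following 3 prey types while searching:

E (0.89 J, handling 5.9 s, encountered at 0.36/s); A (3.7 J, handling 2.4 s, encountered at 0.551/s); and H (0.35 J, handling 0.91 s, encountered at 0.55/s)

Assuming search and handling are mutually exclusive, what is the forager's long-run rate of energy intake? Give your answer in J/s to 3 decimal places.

R = Σλ_iE_i / (1 + Σλ_ih_i)
Numerator: 0.36×0.89 + 0.551×3.7 + 0.55×0.35 = 2.552
Denominator: 1 + 0.36×5.9 + 0.551×2.4 + 0.55×0.91 = 4.947
R = 2.552/4.947 = 0.5158 J/s

0.516 J/s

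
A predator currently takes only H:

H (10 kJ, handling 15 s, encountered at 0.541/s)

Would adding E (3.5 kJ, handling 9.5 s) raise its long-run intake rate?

Current rate: (0.541×10)/(1 + 0.541×15) = 0.5935 kJ/s.
E: E/h = 3.5/9.5 = 0.3684 kJ/s.
Since 0.3684 < R, time spent handling E is better spent searching.

No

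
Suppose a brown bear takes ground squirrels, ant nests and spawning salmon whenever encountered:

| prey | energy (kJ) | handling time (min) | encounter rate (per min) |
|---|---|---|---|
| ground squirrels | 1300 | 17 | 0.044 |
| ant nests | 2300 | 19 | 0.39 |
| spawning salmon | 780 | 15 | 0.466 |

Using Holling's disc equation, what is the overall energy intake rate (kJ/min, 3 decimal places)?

81.600 kJ/min

R = (0.044×1300 + 0.39×2300 + 0.466×780) / (1 + 0.044×17 + 0.39×19 + 0.466×15) = 1318/16.15 = 81.6 kJ/min.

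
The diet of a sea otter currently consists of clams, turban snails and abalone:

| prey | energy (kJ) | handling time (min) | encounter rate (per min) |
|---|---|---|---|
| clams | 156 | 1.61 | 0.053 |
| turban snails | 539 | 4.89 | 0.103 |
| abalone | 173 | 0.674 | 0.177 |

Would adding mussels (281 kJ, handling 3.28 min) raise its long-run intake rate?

Yes

Current rate: (0.053×156 + 0.103×539 + 0.177×173)/(1 + 0.053×1.61 + 0.103×4.89 + 0.177×0.674) = 55.26 kJ/min.
Profitability of mussels: 281/3.28 = 85.67 kJ/min.
Since 85.67 > R, including mussels increases the long-run rate.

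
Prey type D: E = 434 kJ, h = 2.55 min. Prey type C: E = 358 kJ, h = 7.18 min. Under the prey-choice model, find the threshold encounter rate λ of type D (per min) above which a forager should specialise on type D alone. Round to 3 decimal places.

At the threshold, the rate on type D alone equals the profitability of type C: λ·434/(1 + λ·2.55) = 358/7.18 = 49.86.
Rearranging, λ(434 − 49.86×2.55) = 49.86, so λ = 49.86/306.9 = 0.1625 per min.

0.162 per min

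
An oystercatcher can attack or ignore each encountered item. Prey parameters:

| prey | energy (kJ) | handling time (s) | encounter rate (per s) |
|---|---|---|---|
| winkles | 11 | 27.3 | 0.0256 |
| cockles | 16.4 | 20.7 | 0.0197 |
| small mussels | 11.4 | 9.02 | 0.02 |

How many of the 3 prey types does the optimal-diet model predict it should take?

E/h in descending order: small mussels 1.26, cockles 0.792, winkles 0.403 kJ/s. The optimal diet is the largest prefix of this list for which every included type satisfies E_i/h_i > R on the types above it.
Rate on top 1: 0.1932. cockles: 0.792 > 0.1932 → include.
Rate on top 2: 0.347. winkles: 0.403 > 0.347 → include.
Optimal diet: small mussels, cockles, winkles — 3 of 3 types.

3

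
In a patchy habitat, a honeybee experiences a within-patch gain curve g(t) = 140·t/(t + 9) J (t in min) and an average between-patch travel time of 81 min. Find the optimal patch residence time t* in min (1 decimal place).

27.0 min

Maximise g(t)/(T+t): set derivative to zero → g'(t)(T+t) = g(t).
g'(t) = 140·9/(t + 9)². Setting 140·9/(t+9)² = 140t/[(t+9)(81+t)] gives 9(81+t) = t(t+9), so t² = 9×81 = 729.
t* = √729 = 27 min.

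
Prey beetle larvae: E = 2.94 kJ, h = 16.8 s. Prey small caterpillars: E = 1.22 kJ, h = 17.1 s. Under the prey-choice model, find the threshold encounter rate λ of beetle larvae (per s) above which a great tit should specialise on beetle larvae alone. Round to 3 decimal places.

Drop small caterpillars once their profitability E₂/h₂ falls below the rate achievable on beetle larvae alone: E₂/h₂ = λE₁/(1 + λh₁).
Solve for λ: λE₁h₂ = E₂(1 + λh₁) → λ(E₁h₂ − E₂h₁) = E₂ → λ = E₂/(E₁h₂ − E₂h₁).
λ = 1.22/(2.94×17.1 − 1.22×16.8) = 1.22/29.78 = 0.04097 per s.

0.041 per s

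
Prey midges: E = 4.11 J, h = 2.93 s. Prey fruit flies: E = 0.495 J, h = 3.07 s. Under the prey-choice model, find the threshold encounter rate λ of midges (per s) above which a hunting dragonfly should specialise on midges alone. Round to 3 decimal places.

0.044 per s

Drop fruit flies once their profitability E₂/h₂ falls below the rate achievable on midges alone: E₂/h₂ = λE₁/(1 + λh₁).
Solve for λ: λE₁h₂ = E₂(1 + λh₁) → λ(E₁h₂ − E₂h₁) = E₂ → λ = E₂/(E₁h₂ − E₂h₁).
λ = 0.495/(4.11×3.07 − 0.495×2.93) = 0.495/11.17 = 0.04433 per s.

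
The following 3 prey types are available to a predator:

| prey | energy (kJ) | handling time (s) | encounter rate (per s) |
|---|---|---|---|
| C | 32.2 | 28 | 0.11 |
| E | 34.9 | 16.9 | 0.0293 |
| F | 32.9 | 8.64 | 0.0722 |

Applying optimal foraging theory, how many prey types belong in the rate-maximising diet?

Rank by E/h (kJ/s): F 3.81, E 2.07, C 1.15. Include each in turn until the next type's E/h falls below the running intake rate.
Rate on top 1: 1.463. E: 2.07 > 1.463 → include.
Rate on top 2: 1.604. C: 1.15 < 1.604 → exclude; stop.
Optimal diet: F, E — 2 of 3 types.

2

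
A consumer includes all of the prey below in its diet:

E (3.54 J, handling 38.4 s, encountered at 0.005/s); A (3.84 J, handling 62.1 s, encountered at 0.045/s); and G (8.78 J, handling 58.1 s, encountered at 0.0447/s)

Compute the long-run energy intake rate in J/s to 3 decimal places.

0.089 J/s

R = (0.005×3.54 + 0.045×3.84 + 0.0447×8.78) / (1 + 0.005×38.4 + 0.045×62.1 + 0.0447×58.1) = 0.583/6.584 = 0.08855 J/s.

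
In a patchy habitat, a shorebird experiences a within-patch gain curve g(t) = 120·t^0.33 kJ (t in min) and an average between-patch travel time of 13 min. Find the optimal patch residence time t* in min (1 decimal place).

6.4 min

Maximise g(t)/(T+t): set derivative to zero → g'(t)(T+t) = g(t).
g'(t) = 0.33·120·t^-0.67. Setting 0.33·120·t^-0.67 = 120·t^0.33/(13+t) gives 0.33(13+t) = t, so 0.67·t = 0.33×13.
t* = 0.33×13/0.67 = 6.403 min.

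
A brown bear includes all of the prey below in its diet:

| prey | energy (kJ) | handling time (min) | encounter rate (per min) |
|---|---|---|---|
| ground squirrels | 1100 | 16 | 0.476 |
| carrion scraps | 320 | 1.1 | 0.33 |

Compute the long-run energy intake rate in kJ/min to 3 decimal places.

R = (0.476×1100 + 0.33×320) / (1 + 0.476×16 + 0.33×1.1) = 629.2/8.979 = 70.07 kJ/min.

70.075 kJ/min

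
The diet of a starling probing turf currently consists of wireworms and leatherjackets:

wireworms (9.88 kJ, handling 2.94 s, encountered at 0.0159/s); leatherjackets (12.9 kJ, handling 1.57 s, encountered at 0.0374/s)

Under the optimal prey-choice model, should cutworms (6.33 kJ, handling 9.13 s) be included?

Yes

Current rate: (0.0159×9.88 + 0.0374×12.9)/(1 + 0.0159×2.94 + 0.0374×1.57) = 0.5785 kJ/s.
Profitability of cutworms: 6.33/9.13 = 0.6933 kJ/s.
0.6933 > 0.5785, so adding cutworms raises the average — include it.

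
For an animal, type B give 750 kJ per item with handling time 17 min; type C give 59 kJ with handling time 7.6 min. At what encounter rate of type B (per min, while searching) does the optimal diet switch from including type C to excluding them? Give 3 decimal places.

Drop type C once their profitability E₂/h₂ falls below the rate achievable on type B alone: E₂/h₂ = λE₁/(1 + λh₁).
Solve for λ: λE₁h₂ = E₂(1 + λh₁) → λ(E₁h₂ − E₂h₁) = E₂ → λ = E₂/(E₁h₂ − E₂h₁).
λ = 59/(750×7.6 − 59×17) = 59/4697 = 0.01256 per min.

0.013 per min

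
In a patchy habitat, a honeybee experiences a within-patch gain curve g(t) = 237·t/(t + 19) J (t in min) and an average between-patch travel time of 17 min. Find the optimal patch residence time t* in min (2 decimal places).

Maximise g(t)/(T+t): set derivative to zero → g'(t)(T+t) = g(t).
g'(t) = 237·19/(t + 19)². Setting 237·19/(t+19)² = 237t/[(t+19)(17+t)] gives 19(17+t) = t(t+19), so t² = 19×17 = 323.
t* = √323 = 17.97 min.

17.97 min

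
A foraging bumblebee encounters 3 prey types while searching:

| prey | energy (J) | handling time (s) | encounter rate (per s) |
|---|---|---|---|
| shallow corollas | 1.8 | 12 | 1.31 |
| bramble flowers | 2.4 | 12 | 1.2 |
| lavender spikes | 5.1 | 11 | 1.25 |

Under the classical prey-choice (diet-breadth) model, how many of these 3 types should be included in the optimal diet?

E/h in descending order: lavender spikes 0.464, bramble flowers 0.2, shallow corollas 0.15 J/s. The optimal diet is the largest prefix of this list for which every included type satisfies E_i/h_i > R on the types above it.
Rate on top 1: 0.4322. bramble flowers: 0.2 < 0.4322 → exclude; stop.
Optimal diet: lavender spikes — 1 of 3 types.

1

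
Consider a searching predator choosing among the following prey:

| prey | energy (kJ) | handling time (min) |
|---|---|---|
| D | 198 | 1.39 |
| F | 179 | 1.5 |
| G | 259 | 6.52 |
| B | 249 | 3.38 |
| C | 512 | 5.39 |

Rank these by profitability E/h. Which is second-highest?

Profitability E/h (kJ/min): D = 198/1.39 = 142, F = 179/1.5 = 119, G = 259/6.52 = 39.7, B = 249/3.38 = 73.7, C = 512/5.39 = 95.
Ranked: D > F > C > B > G.

F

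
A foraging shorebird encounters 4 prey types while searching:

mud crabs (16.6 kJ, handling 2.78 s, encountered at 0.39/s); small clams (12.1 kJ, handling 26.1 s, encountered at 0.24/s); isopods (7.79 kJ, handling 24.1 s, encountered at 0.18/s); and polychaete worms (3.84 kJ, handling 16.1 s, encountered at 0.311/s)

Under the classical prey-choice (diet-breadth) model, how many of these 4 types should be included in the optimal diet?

1

Profitabilities (E/h, kJ/s): mud crabs 5.97, small clams 0.464, isopods 0.323, polychaete worms 0.239. Add prey in this order while the next type's profitability exceeds the intake rate on those already taken.
Rate on top 1: 3.106. small clams: 0.464 < 3.106 → exclude; stop.
Optimal diet: mud crabs — 1 of 4 types.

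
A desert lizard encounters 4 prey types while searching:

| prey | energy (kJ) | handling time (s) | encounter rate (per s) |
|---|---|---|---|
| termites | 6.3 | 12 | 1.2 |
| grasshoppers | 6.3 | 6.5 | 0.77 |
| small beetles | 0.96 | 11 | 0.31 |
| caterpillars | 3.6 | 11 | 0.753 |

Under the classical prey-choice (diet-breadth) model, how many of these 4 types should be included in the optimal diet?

1

E/h in descending order: grasshoppers 0.969, termites 0.525, caterpillars 0.327, small beetles 0.0873 kJ/s. The optimal diet is the largest prefix of this list for which every included type satisfies E_i/h_i > R on the types above it.
Rate on top 1: 0.8078. termites: 0.525 < 0.8078 → exclude; stop.
Optimal diet: grasshoppers — 1 of 4 types.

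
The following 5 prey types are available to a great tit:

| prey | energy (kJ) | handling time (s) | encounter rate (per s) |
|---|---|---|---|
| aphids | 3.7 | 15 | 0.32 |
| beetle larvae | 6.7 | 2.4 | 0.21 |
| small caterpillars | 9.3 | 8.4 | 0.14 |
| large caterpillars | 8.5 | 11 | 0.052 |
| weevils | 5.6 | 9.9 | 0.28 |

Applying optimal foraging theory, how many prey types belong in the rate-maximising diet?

Rank by E/h (kJ/s): beetle larvae 2.79, small caterpillars 1.11, large caterpillars 0.773, weevils 0.566, aphids 0.247. Include each in turn until the next type's E/h falls below the running intake rate.
Rate on top 1: 0.9355. small caterpillars: 1.11 > 0.9355 → include.
Rate on top 2: 1.011. large caterpillars: 0.773 < 1.011 → exclude; stop.
Optimal diet: beetle larvae, small caterpillars — 2 of 5 types.

2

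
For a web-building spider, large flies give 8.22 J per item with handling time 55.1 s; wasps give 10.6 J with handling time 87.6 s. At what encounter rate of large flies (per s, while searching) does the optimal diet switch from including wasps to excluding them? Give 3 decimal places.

Drop wasps once their profitability E₂/h₂ falls below the rate achievable on large flies alone: E₂/h₂ = λE₁/(1 + λh₁).
Solve for λ: λE₁h₂ = E₂(1 + λh₁) → λ(E₁h₂ − E₂h₁) = E₂ → λ = E₂/(E₁h₂ − E₂h₁).
λ = 10.6/(8.22×87.6 − 10.6×55.1) = 10.6/136 = 0.07793 per s.

0.078 per s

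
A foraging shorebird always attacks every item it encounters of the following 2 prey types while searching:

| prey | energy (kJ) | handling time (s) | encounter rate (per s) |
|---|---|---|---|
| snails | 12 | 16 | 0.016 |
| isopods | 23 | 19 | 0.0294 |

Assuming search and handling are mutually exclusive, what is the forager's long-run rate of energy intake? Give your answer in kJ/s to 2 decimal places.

0.48 kJ/s

R = Σλ_iE_i / (1 + Σλ_ih_i)
Numerator: 0.016×12 + 0.0294×23 = 0.8682
Denominator: 1 + 0.016×16 + 0.0294×19 = 1.815
R = 0.8682/1.815 = 0.4785 kJ/s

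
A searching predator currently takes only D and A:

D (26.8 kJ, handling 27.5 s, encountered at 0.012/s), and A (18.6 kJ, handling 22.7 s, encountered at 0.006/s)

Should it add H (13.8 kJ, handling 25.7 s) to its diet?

On D and A alone, R = ΣλE/(1+Σλh) = 0.4332/1.466 = 0.2955 kJ/s.
Profitability of H: 13.8/25.7 = 0.537 kJ/s.
0.537 > 0.2955, so adding H raises the average — include it.

Yes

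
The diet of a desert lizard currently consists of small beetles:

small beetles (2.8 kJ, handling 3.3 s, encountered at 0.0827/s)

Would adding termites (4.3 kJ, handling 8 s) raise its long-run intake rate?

Yes

Current rate: (0.0827×2.8)/(1 + 0.0827×3.3) = 0.1819 kJ/s.
termites: E/h = 4.3/8 = 0.5375 kJ/s.
Since 0.5375 > R, including termites increases the long-run rate.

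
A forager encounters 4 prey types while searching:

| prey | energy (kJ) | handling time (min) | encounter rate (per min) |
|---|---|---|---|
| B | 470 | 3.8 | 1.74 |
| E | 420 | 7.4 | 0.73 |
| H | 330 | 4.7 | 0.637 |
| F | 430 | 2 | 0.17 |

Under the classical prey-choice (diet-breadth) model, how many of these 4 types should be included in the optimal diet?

Profitabilities (E/h, kJ/min): F 215, B 124, H 70.2, E 56.8. Add prey in this order while the next type's profitability exceeds the intake rate on those already taken.
Rate on top 1: 54.55. B: 124 > 54.55 → include.
Rate on top 2: 112. H: 70.2 < 112 → exclude; stop.
Optimal diet: F, B — 2 of 4 types.

2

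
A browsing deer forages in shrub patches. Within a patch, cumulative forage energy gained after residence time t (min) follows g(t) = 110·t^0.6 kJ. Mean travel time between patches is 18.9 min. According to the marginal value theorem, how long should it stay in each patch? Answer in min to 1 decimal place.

28.3 min

Optimal t* satisfies g'(t*) = g(t*)/(T + t*).
g'(t) = 0.6·110·t^-0.4. Setting 0.6·110·t^-0.4 = 110·t^0.6/(18.9+t) gives 0.6(18.9+t) = t, so 0.40·t = 0.6×18.9.
t* = 0.6×18.9/0.40 = 28.35 min.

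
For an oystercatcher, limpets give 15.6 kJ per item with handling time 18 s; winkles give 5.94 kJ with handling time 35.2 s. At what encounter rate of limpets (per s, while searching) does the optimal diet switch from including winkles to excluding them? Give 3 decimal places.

At the threshold, the rate on limpets alone equals the profitability of winkles: λ·15.6/(1 + λ·18) = 5.94/35.2 = 0.1688.
Rearranging, λ(15.6 − 0.1688×18) = 0.1688, so λ = 0.1688/12.56 = 0.01343 per s.

0.013 per s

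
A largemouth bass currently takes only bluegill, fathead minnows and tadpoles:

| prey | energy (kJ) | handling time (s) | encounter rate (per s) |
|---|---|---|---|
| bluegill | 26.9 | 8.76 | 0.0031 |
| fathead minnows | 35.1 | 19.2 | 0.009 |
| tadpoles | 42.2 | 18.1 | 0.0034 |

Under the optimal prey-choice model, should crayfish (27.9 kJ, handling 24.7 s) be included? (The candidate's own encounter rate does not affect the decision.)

Yes

On bluegill, fathead minnows and tadpoles alone, R = ΣλE/(1+Σλh) = 0.5428/1.261 = 0.4303 kJ/s.
crayfish: E/h = 27.9/24.7 = 1.13 kJ/s.
Since 1.13 > R, including crayfish increases the long-run rate.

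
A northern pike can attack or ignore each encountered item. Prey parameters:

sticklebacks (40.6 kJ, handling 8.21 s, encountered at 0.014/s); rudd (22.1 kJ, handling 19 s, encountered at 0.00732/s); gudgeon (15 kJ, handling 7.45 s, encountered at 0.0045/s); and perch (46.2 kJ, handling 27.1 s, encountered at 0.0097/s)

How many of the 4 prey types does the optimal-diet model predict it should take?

Profitabilities (E/h, kJ/s): sticklebacks 4.95, gudgeon 2.01, perch 1.7, rudd 1.16. Add prey in this order while the next type's profitability exceeds the intake rate on those already taken.
Rate on top 1: 0.5098. gudgeon: 2.01 > 0.5098 → include.
Rate on top 2: 0.5537. perch: 1.7 > 0.5537 → include.
Rate on top 3: 0.7681. rudd: 1.16 > 0.7681 → include.
Optimal diet: sticklebacks, gudgeon, perch, rudd — 4 of 4 types.

4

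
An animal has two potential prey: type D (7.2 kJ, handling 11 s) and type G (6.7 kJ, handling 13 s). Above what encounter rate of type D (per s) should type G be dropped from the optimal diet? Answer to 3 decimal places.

0.337 per s

The zero-one rule: include type G iff E₂/h₂ > λE₁/(1+λh₁). Equality gives the switch point.
λE₁h₂ = E₂ + λE₂h₁ ⇒ λ = E₂/(E₁h₂ − E₂h₁) = 6.7/(93.6 − 73.7) = 0.3367 per s.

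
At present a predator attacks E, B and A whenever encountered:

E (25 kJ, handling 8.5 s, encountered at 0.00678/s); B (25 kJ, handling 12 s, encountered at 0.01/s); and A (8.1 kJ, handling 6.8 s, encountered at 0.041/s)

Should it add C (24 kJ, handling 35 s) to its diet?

Current rate: (0.00678×25 + 0.01×25 + 0.041×8.1)/(1 + 0.00678×8.5 + 0.01×12 + 0.041×6.8) = 0.5161 kJ/s.
Profitability of C: 24/35 = 0.6857 kJ/s.
Since 0.6857 > R, including C increases the long-run rate.

Yes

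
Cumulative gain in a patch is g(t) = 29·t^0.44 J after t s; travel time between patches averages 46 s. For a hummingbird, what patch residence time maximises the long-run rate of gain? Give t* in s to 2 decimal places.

Maximise g(t)/(T+t): set derivative to zero → g'(t)(T+t) = g(t).
g'(t) = 0.44·29·t^-0.56. Setting 0.44·29·t^-0.56 = 29·t^0.44/(46+t) gives 0.44(46+t) = t, so 0.56·t = 0.44×46.
t* = 0.44×46/0.56 = 36.14 s.

36.14 s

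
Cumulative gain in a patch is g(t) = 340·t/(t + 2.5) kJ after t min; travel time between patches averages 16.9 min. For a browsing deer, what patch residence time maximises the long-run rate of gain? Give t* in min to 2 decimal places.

6.50 min

Optimal t* satisfies g'(t*) = g(t*)/(T + t*).
g'(t) = 340·2.5/(t + 2.5)². Setting 340·2.5/(t+2.5)² = 340t/[(t+2.5)(16.9+t)] gives 2.5(16.9+t) = t(t+2.5), so t² = 2.5×16.9 = 42.25.
t* = √42.25 = 6.5 min.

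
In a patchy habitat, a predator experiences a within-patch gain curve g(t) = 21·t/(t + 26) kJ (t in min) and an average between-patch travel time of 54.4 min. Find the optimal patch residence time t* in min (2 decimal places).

37.61 min

By the marginal value theorem, leave when the instantaneous gain rate g'(t) equals the habitat-wide average g(t)/(T + t).
g'(t) = 21·26/(t + 26)². Setting 21·26/(t+26)² = 21t/[(t+26)(54.4+t)] gives 26(54.4+t) = t(t+26), so t² = 26×54.4 = 1414.
t* = √1414 = 37.61 min.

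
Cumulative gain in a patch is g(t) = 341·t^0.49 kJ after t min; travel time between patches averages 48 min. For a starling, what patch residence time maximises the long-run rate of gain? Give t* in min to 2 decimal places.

Maximise g(t)/(T+t): set derivative to zero → g'(t)(T+t) = g(t).
g'(t) = 0.49·341·t^-0.51. Setting 0.49·341·t^-0.51 = 341·t^0.49/(48+t) gives 0.49(48+t) = t, so 0.51·t = 0.49×48.
t* = 0.49×48/0.51 = 46.12 min.

46.12 min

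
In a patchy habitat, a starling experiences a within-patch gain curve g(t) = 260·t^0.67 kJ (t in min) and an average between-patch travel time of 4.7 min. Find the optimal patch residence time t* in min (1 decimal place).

9.5 min

By the marginal value theorem, leave when the instantaneous gain rate g'(t) equals the habitat-wide average g(t)/(T + t).
g'(t) = 0.67·260·t^-0.33. Setting 0.67·260·t^-0.33 = 260·t^0.67/(4.7+t) gives 0.67(4.7+t) = t, so 0.33·t = 0.67×4.7.
t* = 0.67×4.7/0.33 = 9.542 min.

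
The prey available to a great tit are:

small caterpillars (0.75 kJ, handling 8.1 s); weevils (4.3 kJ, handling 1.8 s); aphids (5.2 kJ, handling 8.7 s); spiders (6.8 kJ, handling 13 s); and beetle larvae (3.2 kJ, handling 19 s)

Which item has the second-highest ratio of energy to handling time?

Profitability E/h (kJ/s): small caterpillars = 0.75/8.1 = 0.0926, weevils = 4.3/1.8 = 2.39, aphids = 5.2/8.7 = 0.598, spiders = 6.8/13 = 0.523, beetle larvae = 3.2/19 = 0.168.
Ranked: weevils > aphids > spiders > beetle larvae > small caterpillars.

aphids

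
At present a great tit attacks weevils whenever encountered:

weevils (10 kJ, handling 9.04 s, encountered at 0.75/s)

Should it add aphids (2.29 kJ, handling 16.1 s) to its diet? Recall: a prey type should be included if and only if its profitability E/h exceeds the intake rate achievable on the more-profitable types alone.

No

Intake rate on the current diet: R = (0.75×10) / (1 + 0.75×9.04) = 7.5/7.78 = 0.964 kJ/s.
Profitability of aphids: 2.29/16.1 = 0.1422 kJ/s.
0.1422 < 0.964, so adding aphids would lower the average — exclude it.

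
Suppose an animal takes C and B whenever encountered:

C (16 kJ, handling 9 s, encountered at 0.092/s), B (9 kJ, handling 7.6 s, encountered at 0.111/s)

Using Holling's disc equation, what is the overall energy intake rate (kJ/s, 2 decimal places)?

Energy encountered per unit search time: 0.092×16 + 0.111×9 = 2.471 kJ/s.
Handling time per unit search time: 0.092×9 + 0.111×7.6 = 1.672.
Rate = 2.471/(1 + 1.672) = 0.9249 kJ/s.

0.92 kJ/s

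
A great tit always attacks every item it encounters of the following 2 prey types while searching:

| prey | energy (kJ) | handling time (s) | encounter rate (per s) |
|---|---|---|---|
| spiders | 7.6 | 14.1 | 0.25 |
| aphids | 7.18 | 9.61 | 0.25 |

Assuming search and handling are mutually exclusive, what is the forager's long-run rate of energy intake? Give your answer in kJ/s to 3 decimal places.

0.533 kJ/s

Energy encountered per unit search time: 0.25×7.6 + 0.25×7.18 = 3.695 kJ/s.
Handling time per unit search time: 0.25×14.1 + 0.25×9.61 = 5.928.
Rate = 3.695/(1 + 5.928) = 0.5334 kJ/s.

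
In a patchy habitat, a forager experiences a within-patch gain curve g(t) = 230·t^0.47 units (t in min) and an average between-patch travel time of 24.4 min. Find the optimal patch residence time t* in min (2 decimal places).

Optimal t* satisfies g'(t*) = g(t*)/(T + t*).
g'(t) = 0.47·230·t^-0.53. Setting 0.47·230·t^-0.53 = 230·t^0.47/(24.4+t) gives 0.47(24.4+t) = t, so 0.53·t = 0.47×24.4.
t* = 0.47×24.4/0.53 = 21.64 min.

21.64 min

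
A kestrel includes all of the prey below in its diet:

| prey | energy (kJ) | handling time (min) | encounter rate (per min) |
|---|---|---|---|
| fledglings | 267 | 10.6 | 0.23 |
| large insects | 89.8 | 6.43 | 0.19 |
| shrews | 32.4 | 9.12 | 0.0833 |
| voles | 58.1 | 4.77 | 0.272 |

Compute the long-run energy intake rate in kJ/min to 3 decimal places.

R = Σλ_iE_i / (1 + Σλ_ih_i)
Numerator: 0.23×267 + 0.19×89.8 + 0.0833×32.4 + 0.272×58.1 = 96.97
Denominator: 1 + 0.23×10.6 + 0.19×6.43 + 0.0833×9.12 + 0.272×4.77 = 6.717
R = 96.97/6.717 = 14.44 kJ/min

14.437 kJ/min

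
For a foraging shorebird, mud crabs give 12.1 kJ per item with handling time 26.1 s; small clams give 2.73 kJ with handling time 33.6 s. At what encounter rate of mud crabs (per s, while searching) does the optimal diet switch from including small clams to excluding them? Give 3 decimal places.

At the threshold, the rate on mud crabs alone equals the profitability of small clams: λ·12.1/(1 + λ·26.1) = 2.73/33.6 = 0.08125.
Rearranging, λ(12.1 − 0.08125×26.1) = 0.08125, so λ = 0.08125/9.979 = 0.008142 per s.

0.008 per s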